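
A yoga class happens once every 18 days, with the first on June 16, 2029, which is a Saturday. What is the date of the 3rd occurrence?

The 3rd occurrence is 2 intervals after the first: 2 × 18 = 36 days after June 16, 2029.
June has 30 days — 14 days to the end of June leaves 22.
22 days into July → July 22, 2029.

July 22, 2029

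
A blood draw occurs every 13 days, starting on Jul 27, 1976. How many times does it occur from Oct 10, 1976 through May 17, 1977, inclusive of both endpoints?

Occurrences land 13·i days after Jul 27, 1976 for i = 0, 1, 2, …
Oct 10, 1976 is 75 days after the start; 75 ÷ 13 = 5 remainder 10; since the remainder is 10, round up to i = 6. First occurrence in the window: #7 on Oct 13, 1976 (6×13 = 78 days in).
May 17, 1977 is 294 days after the start; 294 ÷ 13 = 22 remainder 8. Last occurrence in the window: #23 on May 9, 1977.
Occurrences #7 through #23: 17 in total.

17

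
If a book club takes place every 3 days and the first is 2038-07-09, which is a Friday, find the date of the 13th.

2038-08-14

The 13th occurrence is 12 intervals after the first: 12 × 3 = 36 days after 2038-07-09.
July has 31 days — 22 days to the end of July leaves 14.
14 days into August → 2038-08-14.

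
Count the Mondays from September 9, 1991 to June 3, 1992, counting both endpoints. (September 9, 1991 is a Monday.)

39

September 9, 1991 is a Monday; the first Monday on or after it is September 9, 1991.
From September 9, 1991 to June 3, 1992: 21 + 31 + 30 + 31 + 31 + 29 + 31 + 30 + 31 + 3 = 268 days (rest of September, October, November, December, January, February, March, April, May, June).
268 ÷ 7 = 38 full weeks with remainder 2, so 38 more Mondays after the first → 39.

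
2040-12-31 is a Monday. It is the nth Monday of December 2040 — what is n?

Day 31 falls in week ⌈31/7⌉ of the month.
Days 1–7 hold the 1st Monday, 8–14 the 2nd, 15–21 the 3rd, 22–28 the 4th, 29–31 the 5th.
31 is in the range for the 5th.

5th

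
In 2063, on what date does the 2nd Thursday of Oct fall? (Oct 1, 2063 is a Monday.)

Oct 11, 2063

Oct 2063 begins on a Monday, so the first Thursday is Oct 4 (3 days later).
The 2nd Thursday is 1 weeks later: 4 + 7 = 11.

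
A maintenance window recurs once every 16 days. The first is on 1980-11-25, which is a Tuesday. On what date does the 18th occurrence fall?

1981-08-24

The 18th occurrence is 17 intervals after the first: 17 × 16 = 272 days after 1980-11-25.
November has 30 days — 5 days to the end of November leaves 267.
December has 31 days (236 left).
January has 31 days (205 left).
February has 28 days (177 left).
March has 31 days (146 left).
April has 30 days (116 left).
May has 31 days (85 left).
June has 30 days (55 left).
July has 31 days (24 left).
24 days into August → 1981-08-24.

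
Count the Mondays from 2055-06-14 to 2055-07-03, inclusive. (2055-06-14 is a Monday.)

3

2055-06-14 is a Monday; the first Monday on or after it is 2055-06-14.
From 2055-06-14 to 2055-07-03: 16 + 3 = 19 days (rest of June, July).
19 ÷ 7 = 2 full weeks with remainder 5, so 2 more Mondays after the first → 3.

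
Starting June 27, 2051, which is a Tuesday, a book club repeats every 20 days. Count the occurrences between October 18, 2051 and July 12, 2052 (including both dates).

Occurrences land 20·i days after June 27, 2051 for i = 0, 1, 2, …
October 18, 2051 is 113 days after the start; 113 ÷ 20 = 5 remainder 13; since the remainder is 13, round up to i = 6. First occurrence in the window: #7 on October 25, 2051 (6×20 = 120 days in).
July 12, 2052 is 381 days after the start; 381 ÷ 20 = 19 remainder 1. Last occurrence in the window: #20 on July 11, 2052.
Occurrences #7 through #20: 14 in total.

14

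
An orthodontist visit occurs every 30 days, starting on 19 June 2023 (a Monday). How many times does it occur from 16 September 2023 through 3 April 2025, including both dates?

Occurrences land 30·i days after 19 June 2023 for i = 0, 1, 2, …
16 September 2023 is 89 days after the start; 89 ÷ 30 = 2 remainder 29; since the remainder is 29, round up to i = 3. First occurrence in the window: #4 on 17 September 2023 (3×30 = 90 days in).
3 April 2025 is 654 days after the start; 654 ÷ 30 = 21 remainder 24. Last occurrence in the window: #22 on 10 March 2025.
Occurrences #4 through #22: 19 in total.

19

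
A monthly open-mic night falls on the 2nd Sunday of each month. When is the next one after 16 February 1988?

February 1988 starts on a Monday; its first Sunday is the 7th, so the 2nd Sunday is the 14th — 14 February 1988.
That is not after 16 February 1988, so look at March 1988.
March 1988 starts on a Tuesday; its first Sunday is the 6th, so the 2nd Sunday is the 13th — 13 March 1988.

13 March 1988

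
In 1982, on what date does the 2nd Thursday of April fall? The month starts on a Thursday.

April 1982 begins on a Thursday, so the first Thursday is April 1.
The 2nd Thursday is 1 weeks later: 1 + 7 = 8.

1982-04-08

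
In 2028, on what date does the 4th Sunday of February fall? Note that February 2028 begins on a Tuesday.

2028-02-27

February 2028 begins on a Tuesday, so the first Sunday is February 6 (5 days later).
The 4th Sunday is 3 weeks later: 6 + 21 = 27.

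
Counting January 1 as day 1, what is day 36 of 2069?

January has 31 days (36 − 31 = 5 remain).
5 into February → February 5.

February 5, 2069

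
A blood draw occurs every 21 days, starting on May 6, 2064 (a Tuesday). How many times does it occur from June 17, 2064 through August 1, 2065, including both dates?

Occurrences land 21·i days after May 6, 2064 for i = 0, 1, 2, …
June 17, 2064 is 42 days after the start; 42 ÷ 21 = 2 remainder 0. First occurrence in the window: #3 on June 17, 2064 (2×21 = 42 days in).
August 1, 2065 is 452 days after the start; 452 ÷ 21 = 21 remainder 11. Last occurrence in the window: #22 on July 21, 2065.
Occurrences #3 through #22: 20 in total.

20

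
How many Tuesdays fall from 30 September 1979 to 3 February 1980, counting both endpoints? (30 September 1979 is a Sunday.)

30 September 1979 is a Sunday; the first Tuesday on or after it is 2 October 1979 (2 days later).
From 2 October 1979 to 3 February 1980: 29 + 30 + 31 + 31 + 3 = 124 days (rest of October, November, December, January, February).
124 ÷ 7 = 17 full weeks with remainder 5, so 17 more Tuesdays after the first → 18.

18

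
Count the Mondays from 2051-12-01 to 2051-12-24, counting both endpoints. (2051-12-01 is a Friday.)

2051-12-01 is a Friday; the first Monday on or after it is 2051-12-04 (3 days later).
From 2051-12-04 to 2051-12-24 is 24 − 4 = 20 days.
20 ÷ 7 = 2 full weeks with remainder 6, so 2 more Mondays after the first → 3.

3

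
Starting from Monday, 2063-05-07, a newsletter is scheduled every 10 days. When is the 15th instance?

The 15th occurrence is 14 intervals after the first: 14 × 10 = 140 days after 2063-05-07.
May has 31 days — 24 days to the end of May leaves 116.
June has 30 days (86 left).
July has 31 days (55 left).
August has 31 days (24 left).
24 days into September → 2063-09-24.

2063-09-24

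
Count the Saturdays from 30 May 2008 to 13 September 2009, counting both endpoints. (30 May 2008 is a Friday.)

68

30 May 2008 is a Friday; the first Saturday on or after it is 31 May 2008 (1 day later).
From 31 May 2008 to 13 September 2009: 214 + 256 = 470 days (rest of 2008, to 13 September 2009 in 2009).
470 ÷ 7 = 67 full weeks with remainder 1, so 67 more Saturdays after the first → 68.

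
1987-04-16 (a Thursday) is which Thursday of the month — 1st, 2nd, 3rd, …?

Day 16 falls in week ⌈16/7⌉ of the month.
Days 1–7 hold the 1st Thursday, 8–14 the 2nd, 15–21 the 3rd, 22–28 the 4th, 29–31 the 5th.
16 is in the range for the 3rd.

3rd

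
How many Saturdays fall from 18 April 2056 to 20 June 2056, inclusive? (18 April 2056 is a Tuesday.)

9

18 April 2056 is a Tuesday; the first Saturday on or after it is 22 April 2056 (4 days later).
From 22 April 2056 to 20 June 2056: 8 + 31 + 20 = 59 days (rest of April, May, June).
59 ÷ 7 = 8 full weeks with remainder 3, so 8 more Saturdays after the first → 9.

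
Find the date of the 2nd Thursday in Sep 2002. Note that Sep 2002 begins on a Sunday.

Sep 12, 2002

Sep 2002 begins on a Sunday, so the first Thursday is Sep 5 (4 days later).
The 2nd Thursday is 1 weeks later: 5 + 7 = 12.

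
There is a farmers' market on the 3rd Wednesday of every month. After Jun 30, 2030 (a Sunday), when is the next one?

Jun 2030 starts on a Saturday; its first Wednesday is the 5th, so the 3rd Wednesday is the 19th — Jun 19, 2030.
That is not after Jun 30, 2030, so look at Jul 2030.
Jul 2030 starts on a Monday; its first Wednesday is the 3rd, so the 3rd Wednesday is the 17th — Jul 17, 2030.

Jul 17, 2030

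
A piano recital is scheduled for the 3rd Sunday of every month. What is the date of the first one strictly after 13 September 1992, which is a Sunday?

20 September 1992

September 1992 starts on a Tuesday; its first Sunday is the 6th, so the 3rd Sunday is the 20th — 20 September 1992.
20 September 1992 is after 13 September 1992, so that is the next one.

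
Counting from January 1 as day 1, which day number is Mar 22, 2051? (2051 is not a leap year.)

81

Days in months before Mar: 31 + 28 = 59.
Plus 22 days into Mar → day 81.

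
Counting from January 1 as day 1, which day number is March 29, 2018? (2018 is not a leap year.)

88

Days in months before March: 31 + 28 = 59.
Plus 29 days into March → day 88.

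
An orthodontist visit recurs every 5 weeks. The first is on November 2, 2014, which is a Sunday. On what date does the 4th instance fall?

February 15, 2015

The 4th occurrence is 3 intervals after the first: 3 × 35 = 105 days after November 2, 2014.
November has 30 days — 28 days to the end of November leaves 77.
December has 31 days (46 left).
January has 31 days (15 left).
15 days into February → February 15, 2015.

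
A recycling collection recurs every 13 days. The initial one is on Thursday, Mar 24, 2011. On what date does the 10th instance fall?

Jul 19, 2011

The 10th occurrence is 9 intervals after the first: 9 × 13 = 117 days after Mar 24, 2011.
Mar has 31 days — 7 days to the end of Mar leaves 110.
Apr has 30 days (80 left).
May has 31 days (49 left).
Jun has 30 days (19 left).
19 days into Jul → Jul 19, 2011.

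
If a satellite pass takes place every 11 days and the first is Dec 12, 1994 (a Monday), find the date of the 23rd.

The 23rd occurrence is 22 intervals after the first: 22 × 11 = 242 days after Dec 12, 1994.
Dec has 31 days — 19 days to the end of Dec leaves 223.
Jan has 31 days (192 left).
Feb has 28 days (164 left).
Mar has 31 days (133 left).
Apr has 30 days (103 left).
May has 31 days (72 left).
Jun has 30 days (42 left).
Jul has 31 days (11 left).
11 days into Aug → Aug 11, 1995.

Aug 11, 1995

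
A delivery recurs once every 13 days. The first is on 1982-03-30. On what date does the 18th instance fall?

The 18th occurrence is 17 intervals after the first: 17 × 13 = 221 days after 1982-03-30.
March has 31 days — 1 day to the end of March leaves 220.
April has 30 days (190 left).
May has 31 days (159 left).
June has 30 days (129 left).
July has 31 days (98 left).
August has 31 days (67 left).
September has 30 days (37 left).
October has 31 days (6 left).
6 days into November → 1982-11-06.

1982-11-06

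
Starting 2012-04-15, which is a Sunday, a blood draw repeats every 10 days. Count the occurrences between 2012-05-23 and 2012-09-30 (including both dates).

Occurrences land 10·i days after 2012-04-15 for i = 0, 1, 2, …
2012-05-23 is 38 days after the start; 38 ÷ 10 = 3 remainder 8; since the remainder is 8, round up to i = 4. First occurrence in the window: #5 on 2012-05-25 (4×10 = 40 days in).
2012-09-30 is 168 days after the start; 168 ÷ 10 = 16 remainder 8. Last occurrence in the window: #17 on 2012-09-22.
Occurrences #5 through #17: 13 in total.

13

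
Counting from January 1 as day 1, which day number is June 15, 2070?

166

Days in months before June: 31 + 28 + 31 + 30 + 31 = 151.
Plus 15 days into June → day 166.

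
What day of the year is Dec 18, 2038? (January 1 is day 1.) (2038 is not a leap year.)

352

Days in months before Dec: 31 + 28 + 31 + 30 + 31 + 30 + 31 + 31 + 30 + 31 + 30 = 334.
Plus 18 days into Dec → day 352.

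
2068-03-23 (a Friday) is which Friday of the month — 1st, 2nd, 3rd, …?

4th

Day 23 falls in week ⌈23/7⌉ of the month.
Days 1–7 hold the 1st Friday, 8–14 the 2nd, 15–21 the 3rd, 22–28 the 4th, 29–31 the 5th.
23 is in the range for the 4th.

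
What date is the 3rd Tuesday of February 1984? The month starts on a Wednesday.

21 February 1984

February 1984 begins on a Wednesday, so the first Tuesday is February 7 (6 days later).
The 3rd Tuesday is 2 weeks later: 7 + 14 = 21.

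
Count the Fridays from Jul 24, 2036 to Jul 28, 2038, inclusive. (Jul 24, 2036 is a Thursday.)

105

Jul 24, 2036 is a Thursday; the first Friday on or after it is Jul 25, 2036 (1 day later).
From Jul 25, 2036 to Jul 28, 2038: 159 + 365 + 209 = 733 days (rest of 2036, 2037, to Jul 28, 2038 in 2038).
733 ÷ 7 = 104 full weeks with remainder 5, so 104 more Fridays after the first → 105.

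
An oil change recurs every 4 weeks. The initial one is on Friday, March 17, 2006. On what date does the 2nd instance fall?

April 14, 2006

The 2nd occurrence is 1 interval after the first: 1 × 28 = 28 days after March 17, 2006.
March has 31 days — 14 days to the end of March leaves 14.
14 days into April → April 14, 2006.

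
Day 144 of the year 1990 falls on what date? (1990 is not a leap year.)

May 24, 1990

Jan has 31 days (144 − 31 = 113 remain).
Feb has 28 days (113 − 28 = 85 remain).
Mar has 31 days (85 − 31 = 54 remain).
Apr has 30 days (54 − 30 = 24 remain).
24 into May → May 24.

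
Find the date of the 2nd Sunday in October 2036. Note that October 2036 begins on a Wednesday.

October 2036 begins on a Wednesday, so the first Sunday is October 5 (4 days later).
The 2nd Sunday is 1 weeks later: 5 + 7 = 12.

12 October 2036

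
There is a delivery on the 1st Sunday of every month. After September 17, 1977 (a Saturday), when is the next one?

September 1977 starts on a Thursday, so its 1st Sunday is September 4, 1977 (3 days in).
That is not after September 17, 1977, so look at October 1977.
October 1977 starts on a Saturday, so its 1st Sunday is October 2, 1977 (1 day in).

October 2, 1977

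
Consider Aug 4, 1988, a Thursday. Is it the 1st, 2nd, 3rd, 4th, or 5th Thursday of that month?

1st

Day 4 falls in week ⌈4/7⌉ of the month.
Days 1–7 hold the 1st Thursday, 8–14 the 2nd, 15–21 the 3rd, 22–28 the 4th, 29–31 the 5th.
4 is in the range for the 1st.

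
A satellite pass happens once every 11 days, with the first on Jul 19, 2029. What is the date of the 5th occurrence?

The 5th occurrence is 4 intervals after the first: 4 × 11 = 44 days after Jul 19, 2029.
Jul has 31 days — 12 days to the end of Jul leaves 32.
Aug has 31 days (1 left).
1 day into Sep → Sep 1, 2029.

Sep 1, 2029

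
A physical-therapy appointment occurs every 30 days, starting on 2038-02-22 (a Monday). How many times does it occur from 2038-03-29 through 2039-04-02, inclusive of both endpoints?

Occurrences land 30·i days after 2038-02-22 for i = 0, 1, 2, …
2038-03-29 is 35 days after the start; 35 ÷ 30 = 1 remainder 5; since the remainder is 5, round up to i = 2. First occurrence in the window: #3 on 2038-04-23 (2×30 = 60 days in).
2039-04-02 is 404 days after the start; 404 ÷ 30 = 13 remainder 14. Last occurrence in the window: #14 on 2039-03-19.
Occurrences #3 through #14: 12 in total.

12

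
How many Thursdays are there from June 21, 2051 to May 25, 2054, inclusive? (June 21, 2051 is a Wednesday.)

153

June 21, 2051 is a Wednesday; the first Thursday on or after it is June 22, 2051 (1 day later).
From June 22, 2051 to May 25, 2054: 192 + 366 + 365 + 145 = 1068 days (rest of 2051, 2052, 2053, to May 25, 2054 in 2054).
1068 ÷ 7 = 152 full weeks with remainder 4, so 152 more Thursdays after the first → 153.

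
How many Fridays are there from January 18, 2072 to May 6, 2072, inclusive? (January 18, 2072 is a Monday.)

16

January 18, 2072 is a Monday; the first Friday on or after it is January 22, 2072 (4 days later).
From January 22, 2072 to May 6, 2072: 9 + 29 + 31 + 30 + 6 = 105 days (rest of January, February, March, April, May).
105 ÷ 7 = 15 full weeks with remainder 0, so 15 more Fridays after the first → 16.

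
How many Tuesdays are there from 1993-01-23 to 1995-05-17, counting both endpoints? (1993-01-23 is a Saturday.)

1993-01-23 is a Saturday; the first Tuesday on or after it is 1993-01-26 (3 days later).
From 1993-01-26 to 1995-05-17: 339 + 365 + 137 = 841 days (rest of 1993, 1994, to 1995-05-17 in 1995).
841 ÷ 7 = 120 full weeks with remainder 1, so 120 more Tuesdays after the first → 121.

121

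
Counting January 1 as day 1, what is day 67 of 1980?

7 March 1980

January has 31 days (67 − 31 = 36 remain).
February has 29 days (36 − 29 = 7 remain).
7 into March → March 7.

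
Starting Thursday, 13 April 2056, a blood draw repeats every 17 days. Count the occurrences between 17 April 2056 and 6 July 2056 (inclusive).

4

Occurrences land 17·i days after 13 April 2056 for i = 0, 1, 2, …
17 April 2056 is 4 days after the start; 4 ÷ 17 = 0 remainder 4; since the remainder is 4, round up to i = 1. First occurrence in the window: #2 on 30 April 2056 (1×17 = 17 days in).
6 July 2056 is 84 days after the start; 84 ÷ 17 = 4 remainder 16. Last occurrence in the window: #5 on 20 June 2056.
Occurrences #2 through #5: 4 in total.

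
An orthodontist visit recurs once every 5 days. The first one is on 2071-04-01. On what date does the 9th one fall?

2071-05-11

The 9th occurrence is 8 intervals after the first: 8 × 5 = 40 days after 2071-04-01.
April has 30 days — 29 days to the end of April leaves 11.
11 days into May → 2071-05-11.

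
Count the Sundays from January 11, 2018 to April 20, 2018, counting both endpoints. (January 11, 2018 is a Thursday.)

January 11, 2018 is a Thursday; the first Sunday on or after it is January 14, 2018 (3 days later).
From January 14, 2018 to April 20, 2018: 17 + 28 + 31 + 20 = 96 days (rest of January, February, March, April).
96 ÷ 7 = 13 full weeks with remainder 5, so 13 more Sundays after the first → 14.

14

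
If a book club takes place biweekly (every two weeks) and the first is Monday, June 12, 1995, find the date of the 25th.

May 13, 1996

The 25th occurrence is 24 intervals after the first: 24 × 14 = 336 days after June 12, 1995.
June has 30 days — 18 days to the end of June leaves 318.
July has 31 days (287 left).
August has 31 days (256 left).
September has 30 days (226 left).
October has 31 days (195 left).
November has 30 days (165 left).
December has 31 days (134 left).
January has 31 days (103 left).
February has 29 days (74 left).
March has 31 days (43 left).
April has 30 days (13 left).
13 days into May → May 13, 1996.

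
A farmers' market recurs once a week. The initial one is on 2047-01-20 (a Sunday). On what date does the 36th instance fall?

The 36th occurrence is 35 intervals after the first: 35 × 7 = 245 days after 2047-01-20.
January has 31 days — 11 days to the end of January leaves 234.
February has 28 days (206 left).
March has 31 days (175 left).
April has 30 days (145 left).
May has 31 days (114 left).
June has 30 days (84 left).
July has 31 days (53 left).
August has 31 days (22 left).
22 days into September → 2047-09-22.

2047-09-22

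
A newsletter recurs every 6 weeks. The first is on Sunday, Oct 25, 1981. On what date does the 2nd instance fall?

Dec 6, 1981

The 2nd occurrence is 1 interval after the first: 1 × 42 = 42 days after Oct 25, 1981.
Oct has 31 days — 6 days to the end of Oct leaves 36.
Nov has 30 days (6 left).
6 days into Dec → Dec 6, 1981.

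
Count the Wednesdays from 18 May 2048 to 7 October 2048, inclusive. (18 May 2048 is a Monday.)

18 May 2048 is a Monday; the first Wednesday on or after it is 20 May 2048 (2 days later).
From 20 May 2048 to 7 October 2048: 11 + 30 + 31 + 31 + 30 + 7 = 140 days (rest of May, June, July, August, September, October).
140 ÷ 7 = 20 full weeks with remainder 0, so 20 more Wednesdays after the first → 21.

21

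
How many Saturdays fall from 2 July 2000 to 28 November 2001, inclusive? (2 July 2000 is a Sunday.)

2 July 2000 is a Sunday; the first Saturday on or after it is 8 July 2000 (6 days later).
From 8 July 2000 to 28 November 2001: 176 + 332 = 508 days (rest of 2000, to 28 November 2001 in 2001).
508 ÷ 7 = 72 full weeks with remainder 4, so 72 more Saturdays after the first → 73.

73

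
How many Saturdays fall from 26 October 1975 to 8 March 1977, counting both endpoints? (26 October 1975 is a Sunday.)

26 October 1975 is a Sunday; the first Saturday on or after it is 1 November 1975 (6 days later).
From 1 November 1975 to 8 March 1977: 60 + 366 + 67 = 493 days (rest of 1975, 1976, to 8 March 1977 in 1977).
493 ÷ 7 = 70 full weeks with remainder 3, so 70 more Saturdays after the first → 71.

71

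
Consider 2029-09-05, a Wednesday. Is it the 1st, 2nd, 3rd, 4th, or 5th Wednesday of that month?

Day 5 falls in week ⌈5/7⌉ of the month.
Days 1–7 hold the 1st Wednesday, 8–14 the 2nd, 15–21 the 3rd, 22–28 the 4th, 29–31 the 5th.
5 is in the range for the 1st.

1st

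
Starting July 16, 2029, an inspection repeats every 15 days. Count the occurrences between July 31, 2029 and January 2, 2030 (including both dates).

11

Occurrences land 15·i days after July 16, 2029 for i = 0, 1, 2, …
July 31, 2029 is 15 days after the start; 15 ÷ 15 = 1 remainder 0. First occurrence in the window: #2 on July 31, 2029 (1×15 = 15 days in).
January 2, 2030 is 170 days after the start; 170 ÷ 15 = 11 remainder 5. Last occurrence in the window: #12 on December 28, 2029.
Occurrences #2 through #12: 11 in total.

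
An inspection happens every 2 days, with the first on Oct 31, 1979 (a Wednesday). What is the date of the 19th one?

The 19th occurrence is 18 intervals after the first: 18 × 2 = 36 days after Oct 31, 1979.
Oct has 31 days — 0 days to the end of Oct leaves 36.
Nov has 30 days (6 left).
6 days into Dec → Dec 6, 1979.

Dec 6, 1979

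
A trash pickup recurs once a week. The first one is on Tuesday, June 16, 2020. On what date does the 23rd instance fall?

The 23rd occurrence is 22 intervals after the first: 22 × 7 = 154 days after June 16, 2020.
June has 30 days — 14 days to the end of June leaves 140.
July has 31 days (109 left).
August has 31 days (78 left).
September has 30 days (48 left).
October has 31 days (17 left).
17 days into November → November 17, 2020.

November 17, 2020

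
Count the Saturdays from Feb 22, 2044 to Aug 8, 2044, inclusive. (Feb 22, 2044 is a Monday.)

24

Feb 22, 2044 is a Monday; the first Saturday on or after it is Feb 27, 2044 (5 days later).
From Feb 27, 2044 to Aug 8, 2044: 2 + 31 + 30 + 31 + 30 + 31 + 8 = 163 days (rest of Feb, Mar, Apr, May, Jun, Jul, Aug).
163 ÷ 7 = 23 full weeks with remainder 2, so 23 more Saturdays after the first → 24.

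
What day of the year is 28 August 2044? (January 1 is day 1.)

Days in months before August: 31 + 29 + 31 + 30 + 31 + 30 + 31 = 213.
Plus 28 days into August → day 241.

241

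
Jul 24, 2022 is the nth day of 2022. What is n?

205

Days in months before Jul: 31 + 28 + 31 + 30 + 31 + 30 = 181.
Plus 24 days into Jul → day 205.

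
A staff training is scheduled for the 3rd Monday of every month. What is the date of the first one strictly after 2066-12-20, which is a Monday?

December 2066 starts on a Wednesday; its first Monday is the 6th, so the 3rd Monday is the 20th — 2066-12-20.
That is not after 2066-12-20, so look at January 2067.
January 2067 starts on a Saturday; its first Monday is the 3rd, so the 3rd Monday is the 17th — 2067-01-17.

2067-01-17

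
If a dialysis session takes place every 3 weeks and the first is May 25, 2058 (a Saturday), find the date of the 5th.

The 5th occurrence is 4 intervals after the first: 4 × 21 = 84 days after May 25, 2058.
May has 31 days — 6 days to the end of May leaves 78.
Jun has 30 days (48 left).
Jul has 31 days (17 left).
17 days into Aug → Aug 17, 2058.

Aug 17, 2058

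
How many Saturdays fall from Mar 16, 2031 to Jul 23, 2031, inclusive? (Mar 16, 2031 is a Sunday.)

18

Mar 16, 2031 is a Sunday; the first Saturday on or after it is Mar 22, 2031 (6 days later).
From Mar 22, 2031 to Jul 23, 2031: 9 + 30 + 31 + 30 + 23 = 123 days (rest of Mar, Apr, May, Jun, Jul).
123 ÷ 7 = 17 full weeks with remainder 4, so 17 more Saturdays after the first → 18.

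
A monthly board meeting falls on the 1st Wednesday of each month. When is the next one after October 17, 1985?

November 6, 1985

October 1985 starts on a Tuesday, so its 1st Wednesday is October 2, 1985 (1 day in).
That is not after October 17, 1985, so look at November 1985.
November 1985 starts on a Friday, so its 1st Wednesday is November 6, 1985 (5 days in).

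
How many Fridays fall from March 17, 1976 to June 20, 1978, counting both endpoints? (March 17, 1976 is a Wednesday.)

118

March 17, 1976 is a Wednesday; the first Friday on or after it is March 19, 1976 (2 days later).
From March 19, 1976 to June 20, 1978: 287 + 365 + 171 = 823 days (rest of 1976, 1977, to June 20, 1978 in 1978).
823 ÷ 7 = 117 full weeks with remainder 4, so 117 more Fridays after the first → 118.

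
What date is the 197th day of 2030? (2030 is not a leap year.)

July 16, 2030

January has 31 days (197 − 31 = 166 remain).
February has 28 days (166 − 28 = 138 remain).
March has 31 days (138 − 31 = 107 remain).
April has 30 days (107 − 30 = 77 remain).
May has 31 days (77 − 31 = 46 remain).
June has 30 days (46 − 30 = 16 remain).
16 into July → July 16.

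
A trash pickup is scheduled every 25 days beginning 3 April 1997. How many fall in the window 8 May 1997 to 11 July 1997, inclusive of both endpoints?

2

Occurrences land 25·i days after 3 April 1997 for i = 0, 1, 2, …
8 May 1997 is 35 days after the start; 35 ÷ 25 = 1 remainder 10; since the remainder is 10, round up to i = 2. First occurrence in the window: #3 on 23 May 1997 (2×25 = 50 days in).
11 July 1997 is 99 days after the start; 99 ÷ 25 = 3 remainder 24. Last occurrence in the window: #4 on 17 June 1997.
Occurrences #3 through #4: 2 in total.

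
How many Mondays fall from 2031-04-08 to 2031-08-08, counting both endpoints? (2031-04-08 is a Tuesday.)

17

2031-04-08 is a Tuesday; the first Monday on or after it is 2031-04-14 (6 days later).
From 2031-04-14 to 2031-08-08: 16 + 31 + 30 + 31 + 8 = 116 days (rest of April, May, June, July, August).
116 ÷ 7 = 16 full weeks with remainder 4, so 16 more Mondays after the first → 17.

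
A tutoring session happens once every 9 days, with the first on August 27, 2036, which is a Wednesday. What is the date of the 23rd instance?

March 13, 2037

The 23rd occurrence is 22 intervals after the first: 22 × 9 = 198 days after August 27, 2036.
August has 31 days — 4 days to the end of August leaves 194.
September has 30 days (164 left).
October has 31 days (133 left).
November has 30 days (103 left).
December has 31 days (72 left).
January has 31 days (41 left).
February has 28 days (13 left).
13 days into March → March 13, 2037.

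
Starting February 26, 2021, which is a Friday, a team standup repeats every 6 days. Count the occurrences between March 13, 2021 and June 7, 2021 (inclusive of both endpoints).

Occurrences land 6·i days after February 26, 2021 for i = 0, 1, 2, …
March 13, 2021 is 15 days after the start; 15 ÷ 6 = 2 remainder 3; since the remainder is 3, round up to i = 3. First occurrence in the window: #4 on March 16, 2021 (3×6 = 18 days in).
June 7, 2021 is 101 days after the start; 101 ÷ 6 = 16 remainder 5. Last occurrence in the window: #17 on June 2, 2021.
Occurrences #4 through #17: 14 in total.

14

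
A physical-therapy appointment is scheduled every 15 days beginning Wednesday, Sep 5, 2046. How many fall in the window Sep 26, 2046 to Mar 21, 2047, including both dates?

Occurrences land 15·i days after Sep 5, 2046 for i = 0, 1, 2, …
Sep 26, 2046 is 21 days after the start; 21 ÷ 15 = 1 remainder 6; since the remainder is 6, round up to i = 2. First occurrence in the window: #3 on Oct 5, 2046 (2×15 = 30 days in).
Mar 21, 2047 is 197 days after the start; 197 ÷ 15 = 13 remainder 2. Last occurrence in the window: #14 on Mar 19, 2047.
Occurrences #3 through #14: 12 in total.

12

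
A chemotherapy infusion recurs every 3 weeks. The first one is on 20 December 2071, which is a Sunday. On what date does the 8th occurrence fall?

The 8th occurrence is 7 intervals after the first: 7 × 21 = 147 days after 20 December 2071.
December has 31 days — 11 days to the end of December leaves 136.
January has 31 days (105 left).
February has 29 days (76 left).
March has 31 days (45 left).
April has 30 days (15 left).
15 days into May → 15 May 2072.

15 May 2072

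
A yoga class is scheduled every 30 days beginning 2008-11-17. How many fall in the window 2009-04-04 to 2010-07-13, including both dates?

16

Occurrences land 30·i days after 2008-11-17 for i = 0, 1, 2, …
2009-04-04 is 138 days after the start; 138 ÷ 30 = 4 remainder 18; since the remainder is 18, round up to i = 5. First occurrence in the window: #6 on 2009-04-16 (5×30 = 150 days in).
2010-07-13 is 603 days after the start; 603 ÷ 30 = 20 remainder 3. Last occurrence in the window: #21 on 2010-07-10.
Occurrences #6 through #21: 16 in total.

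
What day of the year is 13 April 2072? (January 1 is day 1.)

104

Days in months before April: 31 + 29 + 31 = 91.
Plus 13 days into April → day 104.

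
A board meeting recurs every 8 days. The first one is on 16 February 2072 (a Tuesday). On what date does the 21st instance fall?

The 21st occurrence is 20 intervals after the first: 20 × 8 = 160 days after 16 February 2072.
February has 29 days — 13 days to the end of February leaves 147.
March has 31 days (116 left).
April has 30 days (86 left).
May has 31 days (55 left).
June has 30 days (25 left).
25 days into July → 25 July 2072.

25 July 2072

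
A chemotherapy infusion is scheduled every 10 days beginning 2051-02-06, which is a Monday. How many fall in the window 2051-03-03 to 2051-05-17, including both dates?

8

Occurrences land 10·i days after 2051-02-06 for i = 0, 1, 2, …
2051-03-03 is 25 days after the start; 25 ÷ 10 = 2 remainder 5; since the remainder is 5, round up to i = 3. First occurrence in the window: #4 on 2051-03-08 (3×10 = 30 days in).
2051-05-17 is 100 days after the start; 100 ÷ 10 = 10 remainder 0. Last occurrence in the window: #11 on 2051-05-17.
Occurrences #4 through #11: 8 in total.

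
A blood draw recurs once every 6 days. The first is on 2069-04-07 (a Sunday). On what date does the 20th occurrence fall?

The 20th occurrence is 19 intervals after the first: 19 × 6 = 114 days after 2069-04-07.
April has 30 days — 23 days to the end of April leaves 91.
May has 31 days (60 left).
June has 30 days (30 left).
30 days into July → 2069-07-30.

2069-07-30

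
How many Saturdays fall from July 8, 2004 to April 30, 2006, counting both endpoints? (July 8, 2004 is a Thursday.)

95

July 8, 2004 is a Thursday; the first Saturday on or after it is July 10, 2004 (2 days later).
From July 10, 2004 to April 30, 2006: 174 + 365 + 120 = 659 days (rest of 2004, 2005, to April 30, 2006 in 2006).
659 ÷ 7 = 94 full weeks with remainder 1, so 94 more Saturdays after the first → 95.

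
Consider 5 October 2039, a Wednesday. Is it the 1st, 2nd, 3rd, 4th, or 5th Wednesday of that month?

Day 5 falls in week ⌈5/7⌉ of the month.
Days 1–7 hold the 1st Wednesday, 8–14 the 2nd, 15–21 the 3rd, 22–28 the 4th, 29–31 the 5th.
5 is in the range for the 1st.

1st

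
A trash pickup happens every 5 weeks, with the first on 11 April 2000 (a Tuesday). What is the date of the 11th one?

The 11th occurrence is 10 intervals after the first: 10 × 35 = 350 days after 11 April 2000.
April has 30 days — 19 days to the end of April leaves 331.
May has 31 days (300 left).
June has 30 days (270 left).
July has 31 days (239 left).
August has 31 days (208 left).
September has 30 days (178 left).
October has 31 days (147 left).
November has 30 days (117 left).
December has 31 days (86 left).
January has 31 days (55 left).
February has 28 days (27 left).
27 days into March → 27 March 2001.

27 March 2001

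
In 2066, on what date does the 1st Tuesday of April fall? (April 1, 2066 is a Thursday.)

2066-04-06

April 2066 begins on a Thursday, so the first Tuesday is April 6 (5 days later).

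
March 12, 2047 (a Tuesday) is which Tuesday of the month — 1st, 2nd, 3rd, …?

2nd

Day 12 falls in week ⌈12/7⌉ of the month.
Days 1–7 hold the 1st Tuesday, 8–14 the 2nd, 15–21 the 3rd, 22–28 the 4th, 29–31 the 5th.
12 is in the range for the 2nd.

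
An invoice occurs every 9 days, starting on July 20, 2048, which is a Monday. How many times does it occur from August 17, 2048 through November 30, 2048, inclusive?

Occurrences land 9·i days after July 20, 2048 for i = 0, 1, 2, …
August 17, 2048 is 28 days after the start; 28 ÷ 9 = 3 remainder 1; since the remainder is 1, round up to i = 4. First occurrence in the window: #5 on August 25, 2048 (4×9 = 36 days in).
November 30, 2048 is 133 days after the start; 133 ÷ 9 = 14 remainder 7. Last occurrence in the window: #15 on November 23, 2048.
Occurrences #5 through #15: 11 in total.

11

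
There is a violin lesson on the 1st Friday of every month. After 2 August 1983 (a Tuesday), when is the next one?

5 August 1983

August 1983 starts on a Monday, so its 1st Friday is 5 August 1983 (4 days in).
5 August 1983 is after 2 August 1983, so that is the next one.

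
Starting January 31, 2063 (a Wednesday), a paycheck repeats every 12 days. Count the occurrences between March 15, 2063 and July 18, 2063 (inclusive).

11

Occurrences land 12·i days after January 31, 2063 for i = 0, 1, 2, …
March 15, 2063 is 43 days after the start; 43 ÷ 12 = 3 remainder 7; since the remainder is 7, round up to i = 4. First occurrence in the window: #5 on March 20, 2063 (4×12 = 48 days in).
July 18, 2063 is 168 days after the start; 168 ÷ 12 = 14 remainder 0. Last occurrence in the window: #15 on July 18, 2063.
Occurrences #5 through #15: 11 in total.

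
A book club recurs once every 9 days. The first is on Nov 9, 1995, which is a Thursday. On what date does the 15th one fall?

Mar 14, 1996

The 15th occurrence is 14 intervals after the first: 14 × 9 = 126 days after Nov 9, 1995.
Nov has 30 days — 21 days to the end of Nov leaves 105.
Dec has 31 days (74 left).
Jan has 31 days (43 left).
Feb has 29 days (14 left).
14 days into Mar → Mar 14, 1996.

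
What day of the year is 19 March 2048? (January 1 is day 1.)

79

Days in months before March: 31 + 29 = 60.
Plus 19 days into March → day 79.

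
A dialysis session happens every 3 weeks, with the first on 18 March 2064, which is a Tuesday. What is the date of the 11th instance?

The 11th occurrence is 10 intervals after the first: 10 × 21 = 210 days after 18 March 2064.
March has 31 days — 13 days to the end of March leaves 197.
April has 30 days (167 left).
May has 31 days (136 left).
June has 30 days (106 left).
July has 31 days (75 left).
August has 31 days (44 left).
September has 30 days (14 left).
14 days into October → 14 October 2064.

14 October 2064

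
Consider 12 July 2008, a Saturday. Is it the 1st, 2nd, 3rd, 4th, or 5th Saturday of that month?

Day 12 falls in week ⌈12/7⌉ of the month.
Days 1–7 hold the 1st Saturday, 8–14 the 2nd, 15–21 the 3rd, 22–28 the 4th, 29–31 the 5th.
12 is in the range for the 2nd.

2nd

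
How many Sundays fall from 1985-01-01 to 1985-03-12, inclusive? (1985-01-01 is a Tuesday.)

10

1985-01-01 is a Tuesday; the first Sunday on or after it is 1985-01-06 (5 days later).
From 1985-01-06 to 1985-03-12: 25 + 28 + 12 = 65 days (rest of January, February, March).
65 ÷ 7 = 9 full weeks with remainder 2, so 9 more Sundays after the first → 10.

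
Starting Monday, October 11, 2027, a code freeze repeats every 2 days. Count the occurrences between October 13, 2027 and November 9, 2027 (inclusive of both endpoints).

14

Occurrences land 2·i days after October 11, 2027 for i = 0, 1, 2, …
October 13, 2027 is 2 days after the start; 2 ÷ 2 = 1 remainder 0. First occurrence in the window: #2 on October 13, 2027 (1×2 = 2 days in).
November 9, 2027 is 29 days after the start; 29 ÷ 2 = 14 remainder 1. Last occurrence in the window: #15 on November 8, 2027.
Occurrences #2 through #15: 14 in total.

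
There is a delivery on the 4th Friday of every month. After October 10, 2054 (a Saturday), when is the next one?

October 23, 2054

October 2054 starts on a Thursday; its first Friday is the 2nd, so the 4th Friday is the 23rd — October 23, 2054.
October 23, 2054 is after October 10, 2054, so that is the next one.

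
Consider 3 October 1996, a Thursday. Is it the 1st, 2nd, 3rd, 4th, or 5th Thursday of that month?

Day 3 falls in week ⌈3/7⌉ of the month.
Days 1–7 hold the 1st Thursday, 8–14 the 2nd, 15–21 the 3rd, 22–28 the 4th, 29–31 the 5th.
3 is in the range for the 1st.

1st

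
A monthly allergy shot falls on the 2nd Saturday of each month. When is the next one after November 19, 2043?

November 2043 starts on a Sunday; its first Saturday is the 7th, so the 2nd Saturday is the 14th — November 14, 2043.
That is not after November 19, 2043, so look at December 2043.
December 2043 starts on a Tuesday; its first Saturday is the 5th, so the 2nd Saturday is the 12th — December 12, 2043.

December 12, 2043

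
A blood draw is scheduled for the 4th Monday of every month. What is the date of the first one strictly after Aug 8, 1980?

Aug 25, 1980

Aug 1980 starts on a Friday; its first Monday is the 4th, so the 4th Monday is the 25th — Aug 25, 1980.
Aug 25, 1980 is after Aug 8, 1980, so that is the next one.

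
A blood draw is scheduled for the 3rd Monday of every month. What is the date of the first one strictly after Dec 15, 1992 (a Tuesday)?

Dec 1992 starts on a Tuesday; its first Monday is the 7th, so the 3rd Monday is the 21st — Dec 21, 1992.
Dec 21, 1992 is after Dec 15, 1992, so that is the next one.

Dec 21, 1992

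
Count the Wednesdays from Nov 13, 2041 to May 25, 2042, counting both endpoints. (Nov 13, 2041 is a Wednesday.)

28

Nov 13, 2041 is a Wednesday; the first Wednesday on or after it is Nov 13, 2041.
From Nov 13, 2041 to May 25, 2042: 17 + 31 + 31 + 28 + 31 + 30 + 25 = 193 days (rest of Nov, Dec, Jan, Feb, Mar, Apr, May).
193 ÷ 7 = 27 full weeks with remainder 4, so 27 more Wednesdays after the first → 28.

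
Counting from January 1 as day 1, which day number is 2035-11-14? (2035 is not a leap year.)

Days in months before November: 31 + 28 + 31 + 30 + 31 + 30 + 31 + 31 + 30 + 31 = 304.
Plus 14 days into November → day 318.

318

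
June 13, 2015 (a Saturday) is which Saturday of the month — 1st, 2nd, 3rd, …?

2nd

Day 13 falls in week ⌈13/7⌉ of the month.
Days 1–7 hold the 1st Saturday, 8–14 the 2nd, 15–21 the 3rd, 22–28 the 4th, 29–31 the 5th.
13 is in the range for the 2nd.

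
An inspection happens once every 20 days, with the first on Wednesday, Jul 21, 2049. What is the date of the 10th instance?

The 10th occurrence is 9 intervals after the first: 9 × 20 = 180 days after Jul 21, 2049.
Jul has 31 days — 10 days to the end of Jul leaves 170.
Aug has 31 days (139 left).
Sep has 30 days (109 left).
Oct has 31 days (78 left).
Nov has 30 days (48 left).
Dec has 31 days (17 left).
17 days into Jan → Jan 17, 2050.

Jan 17, 2050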